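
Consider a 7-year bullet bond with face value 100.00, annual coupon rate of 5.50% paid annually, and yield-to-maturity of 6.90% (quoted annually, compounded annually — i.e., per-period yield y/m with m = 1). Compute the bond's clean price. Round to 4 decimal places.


Answer: Price = 92.4286

Derivation:
Coupon per period c = face * coupon_rate / m = 5.500000
Periods per year m = 1; per-period yield y/m = 0.069000
Number of cashflows N = 7
Cashflows (t years, CF_t, discount factor 1/(1+y/m)^(m*t), PV):
  t = 1.0000: CF_t = 5.500000, DF = 0.935454, PV = 5.144995
  t = 2.0000: CF_t = 5.500000, DF = 0.875074, PV = 4.812905
  t = 3.0000: CF_t = 5.500000, DF = 0.818591, PV = 4.502250
  t = 4.0000: CF_t = 5.500000, DF = 0.765754, PV = 4.211646
  t = 5.0000: CF_t = 5.500000, DF = 0.716327, PV = 3.939800
  t = 6.0000: CF_t = 5.500000, DF = 0.670091, PV = 3.685500
  t = 7.0000: CF_t = 105.500000, DF = 0.626839, PV = 66.131523
Price P = sum_t PV_t = 92.428619


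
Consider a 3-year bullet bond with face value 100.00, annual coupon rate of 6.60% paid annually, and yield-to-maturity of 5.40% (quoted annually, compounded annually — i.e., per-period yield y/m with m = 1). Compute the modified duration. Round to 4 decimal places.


Answer: Modified duration = 2.6766

Derivation:
Coupon per period c = face * coupon_rate / m = 6.600000
Periods per year m = 1; per-period yield y/m = 0.054000
Number of cashflows N = 3
Cashflows (t years, CF_t, discount factor 1/(1+y/m)^(m*t), PV):
  t = 1.0000: CF_t = 6.600000, DF = 0.948767, PV = 6.261860
  t = 2.0000: CF_t = 6.600000, DF = 0.900158, PV = 5.941043
  t = 3.0000: CF_t = 106.600000, DF = 0.854040, PV = 91.040655
Price P = sum_t PV_t = 103.243558
First compute Macaulay numerator sum_t t * PV_t:
  t * PV_t at t = 1.0000: 6.261860
  t * PV_t at t = 2.0000: 11.882086
  t * PV_t at t = 3.0000: 273.121964
Macaulay duration D = 291.265910 / 103.243558 = 2.821153
Modified duration = D / (1 + y/m) = 2.821153 / (1 + 0.054000) = 2.676616


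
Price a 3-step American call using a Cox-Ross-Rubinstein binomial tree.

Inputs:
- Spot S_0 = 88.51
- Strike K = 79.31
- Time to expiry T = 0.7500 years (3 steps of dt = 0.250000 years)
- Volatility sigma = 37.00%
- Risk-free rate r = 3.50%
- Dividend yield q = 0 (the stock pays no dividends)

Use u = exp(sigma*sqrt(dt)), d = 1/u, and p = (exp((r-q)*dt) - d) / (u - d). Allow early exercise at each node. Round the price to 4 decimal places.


dt = T/N = 0.250000
u = exp(sigma*sqrt(dt)) = 1.203218; d = 1/u = 0.831104
p = (exp((r-q)*dt) - d) / (u - d) = 0.477499
Discount per step: exp(-r*dt) = 0.991288
Stock lattice S(k, i) with i counting down-moves:
  k=0: S(0,0) = 88.5100
  k=1: S(1,0) = 106.4969; S(1,1) = 73.5610
  k=2: S(2,0) = 128.1390; S(2,1) = 88.5100; S(2,2) = 61.1369
  k=3: S(3,0) = 154.1792; S(3,1) = 106.4969; S(3,2) = 73.5610; S(3,3) = 50.8111
Terminal payoffs V(N, i) = max(S_T - K, 0):
  V(3,0) = 74.869197; V(3,1) = 27.186864; V(3,2) = 0.000000; V(3,3) = 0.000000
Backward induction: V(k, i) = exp(-r*dt) * [p * V(k+1, i) + (1-p) * V(k+1, i+1)]; then take max(V_cont, immediate exercise) for American.
  V(2,0) = exp(-r*dt) * [p*74.869197 + (1-p)*27.186864] = 49.519926; exercise = 48.828991; V(2,0) = max -> 49.519926
  V(2,1) = exp(-r*dt) * [p*27.186864 + (1-p)*0.000000] = 12.868604; exercise = 9.200000; V(2,1) = max -> 12.868604
  V(2,2) = exp(-r*dt) * [p*0.000000 + (1-p)*0.000000] = 0.000000; exercise = 0.000000; V(2,2) = max -> 0.000000
  V(1,0) = exp(-r*dt) * [p*49.519926 + (1-p)*12.868604] = 30.104996; exercise = 27.186864; V(1,0) = max -> 30.104996
  V(1,1) = exp(-r*dt) * [p*12.868604 + (1-p)*0.000000] = 6.091213; exercise = 0.000000; V(1,1) = max -> 6.091213
  V(0,0) = exp(-r*dt) * [p*30.104996 + (1-p)*6.091213] = 17.404808; exercise = 9.200000; V(0,0) = max -> 17.404808

Answer: Price = V(0,0) = 17.4048


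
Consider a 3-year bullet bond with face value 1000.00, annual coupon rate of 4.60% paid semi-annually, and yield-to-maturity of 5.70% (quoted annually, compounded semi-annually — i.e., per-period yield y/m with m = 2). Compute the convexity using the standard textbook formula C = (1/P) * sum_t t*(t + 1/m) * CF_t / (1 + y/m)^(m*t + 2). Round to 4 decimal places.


Answer: Convexity = 9.1944

Derivation:
Coupon per period c = face * coupon_rate / m = 23.000000
Periods per year m = 2; per-period yield y/m = 0.028500
Number of cashflows N = 6
Cashflows (t years, CF_t, discount factor 1/(1+y/m)^(m*t), PV):
  t = 0.5000: CF_t = 23.000000, DF = 0.972290, PV = 22.362664
  t = 1.0000: CF_t = 23.000000, DF = 0.945347, PV = 21.742989
  t = 1.5000: CF_t = 23.000000, DF = 0.919152, PV = 21.140485
  t = 2.0000: CF_t = 23.000000, DF = 0.893682, PV = 20.554677
  t = 2.5000: CF_t = 23.000000, DF = 0.868917, PV = 19.985101
  t = 3.0000: CF_t = 1023.000000, DF = 0.844840, PV = 864.270834
Price P = sum_t PV_t = 970.056750
Convexity numerator sum_t t*(t + 1/m) * CF_t / (1+y/m)^(m*t + 2):
  t = 0.5000: term = 10.570243
  t = 1.0000: term = 30.832015
  t = 1.5000: term = 59.955304
  t = 2.0000: term = 97.156545
  t = 2.5000: term = 141.696469
  t = 3.0000: term = 8578.879437
Convexity = (1/P) * sum = 8919.090013 / 970.056750 = 9.194400


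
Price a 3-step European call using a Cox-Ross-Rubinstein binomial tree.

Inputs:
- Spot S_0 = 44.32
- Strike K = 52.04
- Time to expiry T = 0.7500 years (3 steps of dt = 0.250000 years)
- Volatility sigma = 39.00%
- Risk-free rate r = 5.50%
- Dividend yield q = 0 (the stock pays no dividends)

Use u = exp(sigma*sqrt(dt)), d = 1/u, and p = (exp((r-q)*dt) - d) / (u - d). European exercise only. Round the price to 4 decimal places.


Answer: Price = V(0,0) = 3.6814

Derivation:
dt = T/N = 0.250000
u = exp(sigma*sqrt(dt)) = 1.215311; d = 1/u = 0.822835
p = (exp((r-q)*dt) - d) / (u - d) = 0.486680
Discount per step: exp(-r*dt) = 0.986344
Stock lattice S(k, i) with i counting down-moves:
  k=0: S(0,0) = 44.3200
  k=1: S(1,0) = 53.8626; S(1,1) = 36.4680
  k=2: S(2,0) = 65.4598; S(2,1) = 44.3200; S(2,2) = 30.0072
  k=3: S(3,0) = 79.5540; S(3,1) = 53.8626; S(3,2) = 36.4680; S(3,3) = 24.6909
Terminal payoffs V(N, i) = max(S_T - K, 0):
  V(3,0) = 27.514000; V(3,1) = 1.822583; V(3,2) = 0.000000; V(3,3) = 0.000000
Backward induction: V(k, i) = exp(-r*dt) * [p * V(k+1, i) + (1-p) * V(k+1, i+1)].
  V(2,0) = exp(-r*dt) * [p*27.514000 + (1-p)*1.822583] = 14.130442
  V(2,1) = exp(-r*dt) * [p*1.822583 + (1-p)*0.000000] = 0.874901
  V(2,2) = exp(-r*dt) * [p*0.000000 + (1-p)*0.000000] = 0.000000
  V(1,0) = exp(-r*dt) * [p*14.130442 + (1-p)*0.874901] = 7.226061
  V(1,1) = exp(-r*dt) * [p*0.874901 + (1-p)*0.000000] = 0.419982
  V(0,0) = exp(-r*dt) * [p*7.226061 + (1-p)*0.419982] = 3.681395


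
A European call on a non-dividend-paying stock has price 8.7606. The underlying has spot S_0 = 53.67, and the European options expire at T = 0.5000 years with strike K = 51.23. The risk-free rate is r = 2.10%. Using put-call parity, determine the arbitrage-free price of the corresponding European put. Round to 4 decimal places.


Put-call parity: C - P = S_0 * exp(-qT) - K * exp(-rT).
S_0 * exp(-qT) = 53.6700 * 1.00000000 = 53.67000000
K * exp(-rT) = 51.2300 * 0.98955493 = 50.69489920
P = C - S*exp(-qT) + K*exp(-rT)
P = 8.7606 - 53.67000000 + 50.69489920 = 5.7855

Answer: Put price = 5.7855


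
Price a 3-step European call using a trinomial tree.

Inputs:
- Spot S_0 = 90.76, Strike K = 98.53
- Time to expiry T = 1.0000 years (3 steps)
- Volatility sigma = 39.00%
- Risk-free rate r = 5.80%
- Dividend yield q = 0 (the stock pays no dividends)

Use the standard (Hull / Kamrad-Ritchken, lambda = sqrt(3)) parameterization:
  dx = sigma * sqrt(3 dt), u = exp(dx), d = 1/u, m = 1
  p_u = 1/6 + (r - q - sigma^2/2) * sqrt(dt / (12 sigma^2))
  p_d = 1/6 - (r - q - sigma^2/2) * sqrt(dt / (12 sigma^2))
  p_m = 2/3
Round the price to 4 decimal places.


dt = T/N = 0.333333; dx = sigma*sqrt(3*dt) = 0.390000
u = exp(dx) = 1.476981; d = 1/u = 0.677057
p_u = 0.158953, p_m = 0.666667, p_d = 0.174380
Discount per step: exp(-r*dt) = 0.980852
Stock lattice S(k, j) with j the centered position index:
  k=0: S(0,+0) = 90.7600
  k=1: S(1,-1) = 61.4497; S(1,+0) = 90.7600; S(1,+1) = 134.0508
  k=2: S(2,-2) = 41.6049; S(2,-1) = 61.4497; S(2,+0) = 90.7600; S(2,+1) = 134.0508; S(2,+2) = 197.9904
  k=3: S(3,-3) = 28.1689; S(3,-2) = 41.6049; S(3,-1) = 61.4497; S(3,+0) = 90.7600; S(3,+1) = 134.0508; S(3,+2) = 197.9904; S(3,+3) = 292.4281
Terminal payoffs V(N, j) = max(S_T - K, 0):
  V(3,-3) = 0.000000; V(3,-2) = 0.000000; V(3,-1) = 0.000000; V(3,+0) = 0.000000; V(3,+1) = 35.520777; V(3,+2) = 99.460423; V(3,+3) = 193.898052
Backward induction: V(k, j) = exp(-r*dt) * [p_u * V(k+1, j+1) + p_m * V(k+1, j) + p_d * V(k+1, j-1)]
  V(2,-2) = exp(-r*dt) * [p_u*0.000000 + p_m*0.000000 + p_d*0.000000] = 0.000000
  V(2,-1) = exp(-r*dt) * [p_u*0.000000 + p_m*0.000000 + p_d*0.000000] = 0.000000
  V(2,+0) = exp(-r*dt) * [p_u*35.520777 + p_m*0.000000 + p_d*0.000000] = 5.538024
  V(2,+1) = exp(-r*dt) * [p_u*99.460423 + p_m*35.520777 + p_d*0.000000] = 38.733908
  V(2,+2) = exp(-r*dt) * [p_u*193.898052 + p_m*99.460423 + p_d*35.520777] = 101.343381
  V(1,-1) = exp(-r*dt) * [p_u*5.538024 + p_m*0.000000 + p_d*0.000000] = 0.863430
  V(1,+0) = exp(-r*dt) * [p_u*38.733908 + p_m*5.538024 + p_d*0.000000] = 9.660303
  V(1,+1) = exp(-r*dt) * [p_u*101.343381 + p_m*38.733908 + p_d*5.538024] = 42.075782
  V(0,+0) = exp(-r*dt) * [p_u*42.075782 + p_m*9.660303 + p_d*0.863430] = 13.024580

Answer: Price = V(0,0) = 13.0246


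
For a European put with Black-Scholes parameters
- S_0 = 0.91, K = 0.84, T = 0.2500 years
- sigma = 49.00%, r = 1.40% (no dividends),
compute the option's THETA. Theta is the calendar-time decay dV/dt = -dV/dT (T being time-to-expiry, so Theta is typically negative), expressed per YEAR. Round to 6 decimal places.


Answer: Theta = -0.154925

Derivation:
d1 = 0.4634906436; d2 = 0.2184906436
phi(d1) = 0.3583123018; exp(-qT) = 1.0000000000; exp(-rT) = 0.9965061179
Theta = -S*exp(-qT)*phi(d1)*sigma/(2*sqrt(T)) + r*K*exp(-rT)*N(-d2) - q*S*exp(-qT)*N(-d1)
N(-d1) = 0.3215063599; N(-d2) = 0.4135234238; sqrt(T) = 0.5000000000
Term 1 = -0.9100 * 1.0000000000 * 0.3583123018 * 0.4900 / (2 * 0.5000000000) = -0.1597714554
Term 2 = 0.0140 * 0.8400 * 0.9965061179 * 0.4135234238 = 0.0048460446
Term 3 = 0 (no dividend yield, q = 0)
Theta = -0.1597714554 + (0.0048460446) + (0.0000000000) = -0.154925


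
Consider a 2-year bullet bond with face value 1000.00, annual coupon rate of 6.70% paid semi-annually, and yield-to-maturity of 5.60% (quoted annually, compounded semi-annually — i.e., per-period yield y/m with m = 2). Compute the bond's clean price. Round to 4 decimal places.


Coupon per period c = face * coupon_rate / m = 33.500000
Periods per year m = 2; per-period yield y/m = 0.028000
Number of cashflows N = 4
Cashflows (t years, CF_t, discount factor 1/(1+y/m)^(m*t), PV):
  t = 0.5000: CF_t = 33.500000, DF = 0.972763, PV = 32.587549
  t = 1.0000: CF_t = 33.500000, DF = 0.946267, PV = 31.699950
  t = 1.5000: CF_t = 33.500000, DF = 0.920493, PV = 30.836527
  t = 2.0000: CF_t = 1033.500000, DF = 0.895422, PV = 925.418170
Price P = sum_t PV_t = 1020.542196

Answer: Price = 1020.5422


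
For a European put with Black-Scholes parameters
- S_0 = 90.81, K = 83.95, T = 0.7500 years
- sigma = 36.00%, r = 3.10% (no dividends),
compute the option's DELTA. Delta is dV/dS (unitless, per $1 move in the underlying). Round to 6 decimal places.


d1 = 0.4824019003; d2 = 0.1706327549
phi(d1) = 0.3551218426; exp(-qT) = 1.0000000000; exp(-rT) = 0.9770181987
N(-d1) = 0.3147602357
Delta = -exp(-qT) * N(-d1) = -1.0000000000 * 0.3147602357 = -0.314760

Answer: Delta = -0.314760


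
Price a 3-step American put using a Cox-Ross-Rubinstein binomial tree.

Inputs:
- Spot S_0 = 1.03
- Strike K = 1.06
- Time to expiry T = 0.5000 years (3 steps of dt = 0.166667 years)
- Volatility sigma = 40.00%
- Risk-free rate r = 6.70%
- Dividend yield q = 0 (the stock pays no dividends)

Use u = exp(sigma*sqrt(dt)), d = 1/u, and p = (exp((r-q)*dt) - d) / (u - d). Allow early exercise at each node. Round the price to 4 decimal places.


Answer: Price = V(0,0) = 0.1249

Derivation:
dt = T/N = 0.166667
u = exp(sigma*sqrt(dt)) = 1.177389; d = 1/u = 0.849337
p = (exp((r-q)*dt) - d) / (u - d) = 0.493496
Discount per step: exp(-r*dt) = 0.988895
Stock lattice S(k, i) with i counting down-moves:
  k=0: S(0,0) = 1.0300
  k=1: S(1,0) = 1.2127; S(1,1) = 0.8748
  k=2: S(2,0) = 1.4278; S(2,1) = 1.0300; S(2,2) = 0.7430
  k=3: S(3,0) = 1.6811; S(3,1) = 1.2127; S(3,2) = 0.8748; S(3,3) = 0.6311
Terminal payoffs V(N, i) = max(K - S_T, 0):
  V(3,0) = 0.000000; V(3,1) = 0.000000; V(3,2) = 0.185183; V(3,3) = 0.428930
Backward induction: V(k, i) = exp(-r*dt) * [p * V(k+1, i) + (1-p) * V(k+1, i+1)]; then take max(V_cont, immediate exercise) for American.
  V(2,0) = exp(-r*dt) * [p*0.000000 + (1-p)*0.000000] = 0.000000; exercise = 0.000000; V(2,0) = max -> 0.000000
  V(2,1) = exp(-r*dt) * [p*0.000000 + (1-p)*0.185183] = 0.092754; exercise = 0.030000; V(2,1) = max -> 0.092754
  V(2,2) = exp(-r*dt) * [p*0.185183 + (1-p)*0.428930] = 0.305215; exercise = 0.316986; V(2,2) = max -> 0.316986
  V(1,0) = exp(-r*dt) * [p*0.000000 + (1-p)*0.092754] = 0.046459; exercise = 0.000000; V(1,0) = max -> 0.046459
  V(1,1) = exp(-r*dt) * [p*0.092754 + (1-p)*0.316986] = 0.204037; exercise = 0.185183; V(1,1) = max -> 0.204037
  V(0,0) = exp(-r*dt) * [p*0.046459 + (1-p)*0.204037] = 0.124871; exercise = 0.030000; V(0,0) = max -> 0.124871


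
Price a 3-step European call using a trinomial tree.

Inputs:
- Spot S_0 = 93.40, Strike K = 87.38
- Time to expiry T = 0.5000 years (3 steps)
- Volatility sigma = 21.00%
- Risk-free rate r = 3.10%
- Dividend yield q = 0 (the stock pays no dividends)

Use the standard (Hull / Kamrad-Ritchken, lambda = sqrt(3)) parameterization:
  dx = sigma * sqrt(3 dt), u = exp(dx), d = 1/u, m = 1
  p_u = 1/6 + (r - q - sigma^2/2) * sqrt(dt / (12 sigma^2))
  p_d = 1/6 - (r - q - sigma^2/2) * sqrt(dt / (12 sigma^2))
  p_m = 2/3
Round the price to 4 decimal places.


Answer: Price = V(0,0) = 9.9519

Derivation:
dt = T/N = 0.166667; dx = sigma*sqrt(3*dt) = 0.148492
u = exp(dx) = 1.160084; d = 1/u = 0.862007
p_u = 0.171689, p_m = 0.666667, p_d = 0.161644
Discount per step: exp(-r*dt) = 0.994847
Stock lattice S(k, j) with j the centered position index:
  k=0: S(0,+0) = 93.4000
  k=1: S(1,-1) = 80.5114; S(1,+0) = 93.4000; S(1,+1) = 108.3518
  k=2: S(2,-2) = 69.4014; S(2,-1) = 80.5114; S(2,+0) = 93.4000; S(2,+1) = 108.3518; S(2,+2) = 125.6972
  k=3: S(3,-3) = 59.8244; S(3,-2) = 69.4014; S(3,-1) = 80.5114; S(3,+0) = 93.4000; S(3,+1) = 108.3518; S(3,+2) = 125.6972; S(3,+3) = 145.8194
Terminal payoffs V(N, j) = max(S_T - K, 0):
  V(3,-3) = 0.000000; V(3,-2) = 0.000000; V(3,-1) = 0.000000; V(3,+0) = 6.020000; V(3,+1) = 20.971846; V(3,+2) = 38.317244; V(3,+3) = 58.439363
Backward induction: V(k, j) = exp(-r*dt) * [p_u * V(k+1, j+1) + p_m * V(k+1, j) + p_d * V(k+1, j-1)]
  V(2,-2) = exp(-r*dt) * [p_u*0.000000 + p_m*0.000000 + p_d*0.000000] = 0.000000
  V(2,-1) = exp(-r*dt) * [p_u*6.020000 + p_m*0.000000 + p_d*0.000000] = 1.028244
  V(2,+0) = exp(-r*dt) * [p_u*20.971846 + p_m*6.020000 + p_d*0.000000] = 7.574739
  V(2,+1) = exp(-r*dt) * [p_u*38.317244 + p_m*20.971846 + p_d*6.020000] = 21.422024
  V(2,+2) = exp(-r*dt) * [p_u*58.439363 + p_m*38.317244 + p_d*20.971846] = 38.767403
  V(1,-1) = exp(-r*dt) * [p_u*7.574739 + p_m*1.028244 + p_d*0.000000] = 1.975763
  V(1,+0) = exp(-r*dt) * [p_u*21.422024 + p_m*7.574739 + p_d*1.028244] = 8.848136
  V(1,+1) = exp(-r*dt) * [p_u*38.767403 + p_m*21.422024 + p_d*7.574739] = 22.047504
  V(0,+0) = exp(-r*dt) * [p_u*22.047504 + p_m*8.848136 + p_d*1.975763] = 9.951898


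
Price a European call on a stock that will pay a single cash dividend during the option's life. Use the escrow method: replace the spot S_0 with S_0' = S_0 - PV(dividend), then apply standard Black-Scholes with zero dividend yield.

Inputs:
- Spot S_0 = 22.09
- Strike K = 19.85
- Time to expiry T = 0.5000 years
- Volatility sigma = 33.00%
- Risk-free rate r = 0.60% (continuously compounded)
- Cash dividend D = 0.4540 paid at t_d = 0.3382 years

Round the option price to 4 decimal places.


PV(D) = D * exp(-r * t_d) = 0.4540 * 0.99797286 = 0.45307968
S_0' = S_0 - PV(D) = 22.0900 - 0.45307968 = 21.63692032
d1 = (ln(S_0'/K) + (r + sigma^2/2)*T) / (sigma*sqrt(T)) = 0.49892650
d2 = d1 - sigma*sqrt(T) = 0.26558126
exp(-rT) = 0.99700450
N(d1) = 0.69108442; N(d2) = 0.60471914
C = S_0' * N(d1) - K * exp(-rT) * N(d2) = 21.63692032 * 0.69108442 - 19.8500 * 0.99700450 * 0.60471914 = 2.9852

Answer: Price = 2.9852


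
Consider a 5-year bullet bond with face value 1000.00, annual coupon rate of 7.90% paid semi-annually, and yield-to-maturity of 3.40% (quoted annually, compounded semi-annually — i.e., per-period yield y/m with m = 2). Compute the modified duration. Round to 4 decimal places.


Answer: Modified duration = 4.2344

Derivation:
Coupon per period c = face * coupon_rate / m = 39.500000
Periods per year m = 2; per-period yield y/m = 0.017000
Number of cashflows N = 10
Cashflows (t years, CF_t, discount factor 1/(1+y/m)^(m*t), PV):
  t = 0.5000: CF_t = 39.500000, DF = 0.983284, PV = 38.839725
  t = 1.0000: CF_t = 39.500000, DF = 0.966848, PV = 38.190486
  t = 1.5000: CF_t = 39.500000, DF = 0.950686, PV = 37.552101
  t = 2.0000: CF_t = 39.500000, DF = 0.934795, PV = 36.924386
  t = 2.5000: CF_t = 39.500000, DF = 0.919169, PV = 36.307164
  t = 3.0000: CF_t = 39.500000, DF = 0.903804, PV = 35.700260
  t = 3.5000: CF_t = 39.500000, DF = 0.888696, PV = 35.103500
  t = 4.0000: CF_t = 39.500000, DF = 0.873841, PV = 34.516716
  t = 4.5000: CF_t = 39.500000, DF = 0.859234, PV = 33.939741
  t = 5.0000: CF_t = 1039.500000, DF = 0.844871, PV = 878.243541
Price P = sum_t PV_t = 1205.317620
First compute Macaulay numerator sum_t t * PV_t:
  t * PV_t at t = 0.5000: 19.419862
  t * PV_t at t = 1.0000: 38.190486
  t * PV_t at t = 1.5000: 56.328151
  t * PV_t at t = 2.0000: 73.848772
  t * PV_t at t = 2.5000: 90.767911
  t * PV_t at t = 3.0000: 107.100780
  t * PV_t at t = 3.5000: 122.862251
  t * PV_t at t = 4.0000: 138.066865
  t * PV_t at t = 4.5000: 152.728833
  t * PV_t at t = 5.0000: 4391.217705
Macaulay duration D = 5190.531617 / 1205.317620 = 4.306360
Modified duration = D / (1 + y/m) = 4.306360 / (1 + 0.017000) = 4.234376


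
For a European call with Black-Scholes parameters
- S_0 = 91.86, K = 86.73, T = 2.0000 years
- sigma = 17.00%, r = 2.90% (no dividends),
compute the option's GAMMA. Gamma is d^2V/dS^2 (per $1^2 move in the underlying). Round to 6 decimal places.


Answer: Gamma = 0.015084

Derivation:
d1 = 0.6004827079; d2 = 0.3600664023
phi(d1) = 0.3331280680; exp(-qT) = 1.0000000000; exp(-rT) = 0.9436499474
Gamma = exp(-qT) * phi(d1) / (S * sigma * sqrt(T)) = 1.0000000000 * 0.3331280680 / (91.8600 * 0.1700 * 1.4142135624) = 0.015084


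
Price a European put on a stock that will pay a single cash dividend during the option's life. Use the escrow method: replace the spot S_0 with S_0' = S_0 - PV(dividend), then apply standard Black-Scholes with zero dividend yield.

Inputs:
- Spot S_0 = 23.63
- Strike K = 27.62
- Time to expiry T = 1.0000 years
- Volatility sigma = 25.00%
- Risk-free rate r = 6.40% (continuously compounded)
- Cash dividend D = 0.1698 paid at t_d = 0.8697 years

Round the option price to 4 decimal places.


Answer: Price = 3.8634

Derivation:
PV(D) = D * exp(-r * t_d) = 0.1698 * 0.94585992 = 0.16060701
S_0' = S_0 - PV(D) = 23.6300 - 0.16060701 = 23.46939299
d1 = (ln(S_0'/K) + (r + sigma^2/2)*T) / (sigma*sqrt(T)) = -0.27037201
d2 = d1 - sigma*sqrt(T) = -0.52037201
exp(-rT) = 0.93800500
N(-d1) = 0.60656296; N(-d2) = 0.69859784
P = K * exp(-rT) * N(-d2) - S_0' * N(-d1) = 27.6200 * 0.93800500 * 0.69859784 - 23.46939299 * 0.60656296 = 3.8634


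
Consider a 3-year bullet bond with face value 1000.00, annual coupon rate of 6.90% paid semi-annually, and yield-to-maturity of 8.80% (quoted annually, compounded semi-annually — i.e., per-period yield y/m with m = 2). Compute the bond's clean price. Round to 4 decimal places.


Coupon per period c = face * coupon_rate / m = 34.500000
Periods per year m = 2; per-period yield y/m = 0.044000
Number of cashflows N = 6
Cashflows (t years, CF_t, discount factor 1/(1+y/m)^(m*t), PV):
  t = 0.5000: CF_t = 34.500000, DF = 0.957854, PV = 33.045977
  t = 1.0000: CF_t = 34.500000, DF = 0.917485, PV = 31.653235
  t = 1.5000: CF_t = 34.500000, DF = 0.878817, PV = 30.319190
  t = 2.0000: CF_t = 34.500000, DF = 0.841779, PV = 29.041370
  t = 2.5000: CF_t = 34.500000, DF = 0.806302, PV = 27.817404
  t = 3.0000: CF_t = 1034.500000, DF = 0.772320, PV = 798.964537
Price P = sum_t PV_t = 950.841713

Answer: Price = 950.8417


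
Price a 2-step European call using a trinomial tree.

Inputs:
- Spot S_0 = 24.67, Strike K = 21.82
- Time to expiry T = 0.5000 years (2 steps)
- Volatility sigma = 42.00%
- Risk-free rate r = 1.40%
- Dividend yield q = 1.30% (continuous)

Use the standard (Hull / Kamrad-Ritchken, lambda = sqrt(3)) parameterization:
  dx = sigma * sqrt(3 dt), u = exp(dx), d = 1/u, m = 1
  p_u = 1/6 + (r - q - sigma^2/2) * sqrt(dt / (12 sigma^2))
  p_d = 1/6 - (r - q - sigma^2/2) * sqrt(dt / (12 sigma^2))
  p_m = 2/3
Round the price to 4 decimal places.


Answer: Price = V(0,0) = 4.4272

Derivation:
dt = T/N = 0.250000; dx = sigma*sqrt(3*dt) = 0.363731
u = exp(dx) = 1.438687; d = 1/u = 0.695078
p_u = 0.136699, p_m = 0.666667, p_d = 0.196634
Discount per step: exp(-r*dt) = 0.996506
Stock lattice S(k, j) with j the centered position index:
  k=0: S(0,+0) = 24.6700
  k=1: S(1,-1) = 17.1476; S(1,+0) = 24.6700; S(1,+1) = 35.4924
  k=2: S(2,-2) = 11.9189; S(2,-1) = 17.1476; S(2,+0) = 24.6700; S(2,+1) = 35.4924; S(2,+2) = 51.0624
Terminal payoffs V(N, j) = max(S_T - K, 0):
  V(2,-2) = 0.000000; V(2,-1) = 0.000000; V(2,+0) = 2.850000; V(2,+1) = 13.672400; V(2,+2) = 29.242444
Backward induction: V(k, j) = exp(-r*dt) * [p_u * V(k+1, j+1) + p_m * V(k+1, j) + p_d * V(k+1, j-1)]
  V(1,-1) = exp(-r*dt) * [p_u*2.850000 + p_m*0.000000 + p_d*0.000000] = 0.388232
  V(1,+0) = exp(-r*dt) * [p_u*13.672400 + p_m*2.850000 + p_d*0.000000] = 3.755841
  V(1,+1) = exp(-r*dt) * [p_u*29.242444 + p_m*13.672400 + p_d*2.850000] = 13.624995
  V(0,+0) = exp(-r*dt) * [p_u*13.624995 + p_m*3.755841 + p_d*0.388232] = 4.427240


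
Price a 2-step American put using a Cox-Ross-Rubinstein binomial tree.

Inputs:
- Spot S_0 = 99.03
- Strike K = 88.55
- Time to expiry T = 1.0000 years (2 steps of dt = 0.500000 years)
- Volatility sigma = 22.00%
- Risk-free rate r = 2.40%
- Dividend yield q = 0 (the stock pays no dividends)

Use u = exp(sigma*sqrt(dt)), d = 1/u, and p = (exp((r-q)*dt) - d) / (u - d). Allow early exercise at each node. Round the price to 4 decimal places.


Answer: Price = V(0,0) = 3.9074

Derivation:
dt = T/N = 0.500000
u = exp(sigma*sqrt(dt)) = 1.168316; d = 1/u = 0.855933
p = (exp((r-q)*dt) - d) / (u - d) = 0.499833
Discount per step: exp(-r*dt) = 0.988072
Stock lattice S(k, i) with i counting down-moves:
  k=0: S(0,0) = 99.0300
  k=1: S(1,0) = 115.6983; S(1,1) = 84.7630
  k=2: S(2,0) = 135.1722; S(2,1) = 99.0300; S(2,2) = 72.5514
Terminal payoffs V(N, i) = max(K - S_T, 0):
  V(2,0) = 0.000000; V(2,1) = 0.000000; V(2,2) = 15.998558
Backward induction: V(k, i) = exp(-r*dt) * [p * V(k+1, i) + (1-p) * V(k+1, i+1)]; then take max(V_cont, immediate exercise) for American.
  V(1,0) = exp(-r*dt) * [p*0.000000 + (1-p)*0.000000] = 0.000000; exercise = 0.000000; V(1,0) = max -> 0.000000
  V(1,1) = exp(-r*dt) * [p*0.000000 + (1-p)*15.998558] = 7.906500; exercise = 3.786982; V(1,1) = max -> 7.906500
  V(0,0) = exp(-r*dt) * [p*0.000000 + (1-p)*7.906500] = 3.907398; exercise = 0.000000; V(0,0) = max -> 3.907398


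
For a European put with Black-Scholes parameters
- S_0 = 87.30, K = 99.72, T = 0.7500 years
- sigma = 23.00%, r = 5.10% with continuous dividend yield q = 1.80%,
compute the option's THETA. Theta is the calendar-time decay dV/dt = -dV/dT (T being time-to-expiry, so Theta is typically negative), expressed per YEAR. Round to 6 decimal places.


Answer: Theta = -1.553694

Derivation:
d1 = -0.4439486990; d2 = -0.6431345419
phi(d1) = 0.3615034272; exp(-qT) = 0.9865907163; exp(-rT) = 0.9624722927
Theta = -S*exp(-qT)*phi(d1)*sigma/(2*sqrt(T)) + r*K*exp(-rT)*N(-d2) - q*S*exp(-qT)*N(-d1)
N(-d1) = 0.6714601628; N(-d2) = 0.7399315986; sqrt(T) = 0.8660254038
Term 1 = -87.3000 * 0.9865907163 * 0.3615034272 * 0.2300 / (2 * 0.8660254038) = -4.1345752044
Term 2 = 0.0510 * 99.7200 * 0.9624722927 * 0.7399315986 = 3.6218649798
Term 3 = -0.0180 * 87.3000 * 0.9865907163 * 0.6714601628 = -1.0409839288
Theta = -4.1345752044 + (3.6218649798) + (-1.0409839288) = -1.553694


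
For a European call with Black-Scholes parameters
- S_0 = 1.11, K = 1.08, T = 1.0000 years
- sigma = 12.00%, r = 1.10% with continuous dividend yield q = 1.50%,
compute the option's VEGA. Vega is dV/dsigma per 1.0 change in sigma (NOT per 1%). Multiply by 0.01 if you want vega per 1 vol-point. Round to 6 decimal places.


Answer: Vega = 0.422279

Derivation:
d1 = 0.2549914516; d2 = 0.1349914516
phi(d1) = 0.3861810981; exp(-qT) = 0.9851119396; exp(-rT) = 0.9890602788
Vega = S * exp(-qT) * phi(d1) * sqrt(T) = 1.1100 * 0.9851119396 * 0.3861810981 * 1.0000000000 = 0.422279


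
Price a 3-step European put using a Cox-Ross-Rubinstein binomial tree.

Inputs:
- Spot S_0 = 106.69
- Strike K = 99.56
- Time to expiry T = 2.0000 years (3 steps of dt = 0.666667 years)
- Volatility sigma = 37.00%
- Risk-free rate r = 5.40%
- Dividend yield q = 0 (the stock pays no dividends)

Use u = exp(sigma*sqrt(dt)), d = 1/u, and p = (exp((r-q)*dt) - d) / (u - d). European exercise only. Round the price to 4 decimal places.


dt = T/N = 0.666667
u = exp(sigma*sqrt(dt)) = 1.352702; d = 1/u = 0.739261
p = (exp((r-q)*dt) - d) / (u - d) = 0.484798
Discount per step: exp(-r*dt) = 0.964640
Stock lattice S(k, i) with i counting down-moves:
  k=0: S(0,0) = 106.6900
  k=1: S(1,0) = 144.3197; S(1,1) = 78.8718
  k=2: S(2,0) = 195.2215; S(2,1) = 106.6900; S(2,2) = 58.3069
  k=3: S(3,0) = 264.0764; S(3,1) = 144.3197; S(3,2) = 78.8718; S(3,3) = 43.1040
Terminal payoffs V(N, i) = max(K - S_T, 0):
  V(3,0) = 0.000000; V(3,1) = 0.000000; V(3,2) = 20.688204; V(3,3) = 56.455982
Backward induction: V(k, i) = exp(-r*dt) * [p * V(k+1, i) + (1-p) * V(k+1, i+1)].
  V(2,0) = exp(-r*dt) * [p*0.000000 + (1-p)*0.000000] = 0.000000
  V(2,1) = exp(-r*dt) * [p*0.000000 + (1-p)*20.688204] = 10.281722
  V(2,2) = exp(-r*dt) * [p*20.688204 + (1-p)*56.455982] = 37.732715
  V(1,0) = exp(-r*dt) * [p*0.000000 + (1-p)*10.281722] = 5.109859
  V(1,1) = exp(-r*dt) * [p*10.281722 + (1-p)*37.732715] = 23.560889
  V(0,0) = exp(-r*dt) * [p*5.109859 + (1-p)*23.560889] = 14.099056

Answer: Price = V(0,0) = 14.0991


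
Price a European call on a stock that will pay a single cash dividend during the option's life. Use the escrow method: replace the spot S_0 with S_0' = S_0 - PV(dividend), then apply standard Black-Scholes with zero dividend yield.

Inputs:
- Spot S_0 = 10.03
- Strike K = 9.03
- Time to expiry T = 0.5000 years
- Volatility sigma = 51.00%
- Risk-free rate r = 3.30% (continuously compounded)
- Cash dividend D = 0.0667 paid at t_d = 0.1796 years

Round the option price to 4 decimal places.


PV(D) = D * exp(-r * t_d) = 0.0667 * 0.99409073 = 0.06630585
S_0' = S_0 - PV(D) = 10.0300 - 0.06630585 = 9.96369415
d1 = (ln(S_0'/K) + (r + sigma^2/2)*T) / (sigma*sqrt(T)) = 0.49891384
d2 = d1 - sigma*sqrt(T) = 0.13828938
exp(-rT) = 0.98363538
N(d1) = 0.69107996; N(d2) = 0.55499414
C = S_0' * N(d1) - K * exp(-rT) * N(d2) = 9.96369415 * 0.69107996 - 9.0300 * 0.98363538 * 0.55499414 = 1.9561

Answer: Price = 1.9561


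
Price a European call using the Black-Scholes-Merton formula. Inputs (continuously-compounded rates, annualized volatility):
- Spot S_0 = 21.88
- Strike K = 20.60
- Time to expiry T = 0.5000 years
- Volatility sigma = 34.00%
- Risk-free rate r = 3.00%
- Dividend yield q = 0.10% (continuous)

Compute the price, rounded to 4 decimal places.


d1 = (ln(S/K) + (r - q + 0.5*sigma^2) * T) / (sigma * sqrt(T)) = 0.43125986
d2 = d1 - sigma * sqrt(T) = 0.19084355
exp(-rT) = 0.98511194; exp(-qT) = 0.99950012
C = S_0 * exp(-qT) * N(d1) - K * exp(-rT) * N(d2)
N(d1) = 0.66686028; N(d2) = 0.57567592
C = 21.8800 * 0.99950012 * 0.66686028 - 20.6000 * 0.98511194 * 0.57567592 = 2.9012

Answer: Price = 2.9012


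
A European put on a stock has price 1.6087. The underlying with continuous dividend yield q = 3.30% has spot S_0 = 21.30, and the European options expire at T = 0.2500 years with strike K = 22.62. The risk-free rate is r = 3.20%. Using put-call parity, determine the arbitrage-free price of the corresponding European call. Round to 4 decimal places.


Put-call parity: C - P = S_0 * exp(-qT) - K * exp(-rT).
S_0 * exp(-qT) = 21.3000 * 0.99178394 = 21.12499788
K * exp(-rT) = 22.6200 * 0.99203191 = 22.43976191
C = P + S*exp(-qT) - K*exp(-rT)
C = 1.6087 + 21.12499788 - 22.43976191 = 0.2939

Answer: Call price = 0.2939


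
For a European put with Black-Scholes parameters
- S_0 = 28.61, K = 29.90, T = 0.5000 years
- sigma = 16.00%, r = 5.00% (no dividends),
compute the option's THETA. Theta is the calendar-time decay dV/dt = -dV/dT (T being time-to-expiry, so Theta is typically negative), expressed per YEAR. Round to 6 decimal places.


Answer: Theta = -0.424143

Derivation:
d1 = -0.1122724113; d2 = -0.2254094962
phi(d1) = 0.3964358347; exp(-qT) = 1.0000000000; exp(-rT) = 0.9753099120
Theta = -S*exp(-qT)*phi(d1)*sigma/(2*sqrt(T)) + r*K*exp(-rT)*N(-d2) - q*S*exp(-qT)*N(-d1)
N(-d1) = 0.5446962919; N(-d2) = 0.5891696376; sqrt(T) = 0.7071067812
Term 1 = -28.6100 * 1.0000000000 * 0.3964358347 * 0.1600 / (2 * 0.7071067812) = -1.2832041250
Term 2 = 0.0500 * 29.9000 * 0.9753099120 * 0.5891696376 = 0.8590613662
Term 3 = 0 (no dividend yield, q = 0)
Theta = -1.2832041250 + (0.8590613662) + (0.0000000000) = -0.424143


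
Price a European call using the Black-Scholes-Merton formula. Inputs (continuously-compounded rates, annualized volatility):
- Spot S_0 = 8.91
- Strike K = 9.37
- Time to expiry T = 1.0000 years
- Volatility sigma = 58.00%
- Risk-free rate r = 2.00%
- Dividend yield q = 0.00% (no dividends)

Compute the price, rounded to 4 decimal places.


Answer: Price = 1.9299

Derivation:
d1 = (ln(S/K) + (r - q + 0.5*sigma^2) * T) / (sigma * sqrt(T)) = 0.23769163
d2 = d1 - sigma * sqrt(T) = -0.34230837
exp(-rT) = 0.98019867; exp(-qT) = 1.00000000
C = S_0 * exp(-qT) * N(d1) - K * exp(-rT) * N(d2)
N(d1) = 0.59393986; N(d2) = 0.36605942
C = 8.9100 * 1.00000000 * 0.59393986 - 9.3700 * 0.98019867 * 0.36605942 = 1.9299


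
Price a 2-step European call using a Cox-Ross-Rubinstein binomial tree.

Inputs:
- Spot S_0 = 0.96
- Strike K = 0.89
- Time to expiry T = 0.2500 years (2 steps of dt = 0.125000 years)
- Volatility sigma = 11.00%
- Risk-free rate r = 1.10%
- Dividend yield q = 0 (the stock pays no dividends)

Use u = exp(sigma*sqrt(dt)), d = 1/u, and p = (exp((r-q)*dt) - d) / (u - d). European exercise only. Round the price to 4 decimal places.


dt = T/N = 0.125000
u = exp(sigma*sqrt(dt)) = 1.039657; d = 1/u = 0.961856
p = (exp((r-q)*dt) - d) / (u - d) = 0.507964
Discount per step: exp(-r*dt) = 0.998626
Stock lattice S(k, i) with i counting down-moves:
  k=0: S(0,0) = 0.9600
  k=1: S(1,0) = 0.9981; S(1,1) = 0.9234
  k=2: S(2,0) = 1.0377; S(2,1) = 0.9600; S(2,2) = 0.8882
Terminal payoffs V(N, i) = max(S_T - K, 0):
  V(2,0) = 0.147651; V(2,1) = 0.070000; V(2,2) = 0.000000
Backward induction: V(k, i) = exp(-r*dt) * [p * V(k+1, i) + (1-p) * V(k+1, i+1)].
  V(1,0) = exp(-r*dt) * [p*0.147651 + (1-p)*0.070000] = 0.109294
  V(1,1) = exp(-r*dt) * [p*0.070000 + (1-p)*0.000000] = 0.035509
  V(0,0) = exp(-r*dt) * [p*0.109294 + (1-p)*0.035509] = 0.072888

Answer: Price = V(0,0) = 0.0729


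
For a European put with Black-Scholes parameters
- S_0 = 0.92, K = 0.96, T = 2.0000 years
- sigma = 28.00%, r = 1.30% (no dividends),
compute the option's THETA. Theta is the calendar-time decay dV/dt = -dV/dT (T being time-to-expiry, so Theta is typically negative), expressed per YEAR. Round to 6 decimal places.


Answer: Theta = -0.028661

Derivation:
d1 = 0.1561705571; d2 = -0.2398092403
phi(d1) = 0.3941068732; exp(-qT) = 1.0000000000; exp(-rT) = 0.9743350896
Theta = -S*exp(-qT)*phi(d1)*sigma/(2*sqrt(T)) + r*K*exp(-rT)*N(-d2) - q*S*exp(-qT)*N(-d1)
N(-d1) = 0.4379492920; N(-d2) = 0.5947609284; sqrt(T) = 1.4142135624
Term 1 = -0.9200 * 1.0000000000 * 0.3941068732 * 0.2800 / (2 * 1.4142135624) = -0.0358934228
Term 2 = 0.0130 * 0.9600 * 0.9743350896 * 0.5947609284 = 0.0072321156
Term 3 = 0 (no dividend yield, q = 0)
Theta = -0.0358934228 + (0.0072321156) + (0.0000000000) = -0.028661


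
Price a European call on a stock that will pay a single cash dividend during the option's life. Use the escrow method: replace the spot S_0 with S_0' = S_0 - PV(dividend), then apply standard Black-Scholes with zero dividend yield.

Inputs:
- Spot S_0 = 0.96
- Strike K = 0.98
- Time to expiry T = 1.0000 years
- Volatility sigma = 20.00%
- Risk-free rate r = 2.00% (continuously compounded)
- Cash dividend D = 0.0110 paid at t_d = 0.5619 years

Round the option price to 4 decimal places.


PV(D) = D * exp(-r * t_d) = 0.0110 * 0.98882491 = 0.01087707
S_0' = S_0 - PV(D) = 0.9600 - 0.01087707 = 0.94912293
d1 = (ln(S_0'/K) + (r + sigma^2/2)*T) / (sigma*sqrt(T)) = 0.03992875
d2 = d1 - sigma*sqrt(T) = -0.16007125
exp(-rT) = 0.98019867
N(d1) = 0.51592504; N(d2) = 0.43641248
C = S_0' * N(d1) - K * exp(-rT) * N(d2) = 0.94912293 * 0.51592504 - 0.9800 * 0.98019867 * 0.43641248 = 0.0705

Answer: Price = 0.0705


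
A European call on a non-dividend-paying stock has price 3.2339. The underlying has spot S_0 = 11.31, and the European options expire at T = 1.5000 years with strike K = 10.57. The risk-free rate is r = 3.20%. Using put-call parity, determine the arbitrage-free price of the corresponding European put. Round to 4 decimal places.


Answer: Put price = 1.9985

Derivation:
Put-call parity: C - P = S_0 * exp(-qT) - K * exp(-rT).
S_0 * exp(-qT) = 11.3100 * 1.00000000 = 11.31000000
K * exp(-rT) = 10.5700 * 0.95313379 = 10.07462413
P = C - S*exp(-qT) + K*exp(-rT)
P = 3.2339 - 11.31000000 + 10.07462413 = 1.9985


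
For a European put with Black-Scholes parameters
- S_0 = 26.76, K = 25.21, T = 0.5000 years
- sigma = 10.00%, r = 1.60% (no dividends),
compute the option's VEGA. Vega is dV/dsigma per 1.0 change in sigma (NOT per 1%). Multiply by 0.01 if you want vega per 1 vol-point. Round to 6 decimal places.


Answer: Vega = 4.613784

Derivation:
d1 = 0.9923182174; d2 = 0.9216075393
phi(d1) = 0.2438294544; exp(-qT) = 1.0000000000; exp(-rT) = 0.9920319148
Vega = S * exp(-qT) * phi(d1) * sqrt(T) = 26.7600 * 1.0000000000 * 0.2438294544 * 0.7071067812 = 4.613784


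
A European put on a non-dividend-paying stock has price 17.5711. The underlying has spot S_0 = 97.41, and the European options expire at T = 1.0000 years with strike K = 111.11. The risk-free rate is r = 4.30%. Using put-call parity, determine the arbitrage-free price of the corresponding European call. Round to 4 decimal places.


Put-call parity: C - P = S_0 * exp(-qT) - K * exp(-rT).
S_0 * exp(-qT) = 97.4100 * 1.00000000 = 97.41000000
K * exp(-rT) = 111.1100 * 0.95791139 = 106.43353455
C = P + S*exp(-qT) - K*exp(-rT)
C = 17.5711 + 97.41000000 - 106.43353455 = 8.5476

Answer: Call price = 8.5476


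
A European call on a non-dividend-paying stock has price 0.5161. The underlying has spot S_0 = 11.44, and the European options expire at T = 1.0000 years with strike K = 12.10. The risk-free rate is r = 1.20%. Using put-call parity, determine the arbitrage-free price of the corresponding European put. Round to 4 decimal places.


Put-call parity: C - P = S_0 * exp(-qT) - K * exp(-rT).
S_0 * exp(-qT) = 11.4400 * 1.00000000 = 11.44000000
K * exp(-rT) = 12.1000 * 0.98807171 = 11.95566773
P = C - S*exp(-qT) + K*exp(-rT)
P = 0.5161 - 11.44000000 + 11.95566773 = 1.0318

Answer: Put price = 1.0318


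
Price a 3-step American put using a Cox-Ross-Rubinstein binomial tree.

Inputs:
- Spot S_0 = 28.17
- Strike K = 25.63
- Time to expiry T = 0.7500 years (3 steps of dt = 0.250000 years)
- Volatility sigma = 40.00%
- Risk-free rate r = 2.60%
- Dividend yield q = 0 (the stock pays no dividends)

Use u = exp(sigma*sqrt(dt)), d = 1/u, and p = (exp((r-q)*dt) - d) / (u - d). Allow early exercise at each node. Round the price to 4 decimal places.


dt = T/N = 0.250000
u = exp(sigma*sqrt(dt)) = 1.221403; d = 1/u = 0.818731
p = (exp((r-q)*dt) - d) / (u - d) = 0.466361
Discount per step: exp(-r*dt) = 0.993521
Stock lattice S(k, i) with i counting down-moves:
  k=0: S(0,0) = 28.1700
  k=1: S(1,0) = 34.4069; S(1,1) = 23.0636
  k=2: S(2,0) = 42.0247; S(2,1) = 28.1700; S(2,2) = 18.8829
  k=3: S(3,0) = 51.3291; S(3,1) = 34.4069; S(3,2) = 23.0636; S(3,3) = 15.4600
Terminal payoffs V(N, i) = max(K - S_T, 0):
  V(3,0) = 0.000000; V(3,1) = 0.000000; V(3,2) = 2.566355; V(3,3) = 10.169976
Backward induction: V(k, i) = exp(-r*dt) * [p * V(k+1, i) + (1-p) * V(k+1, i+1)]; then take max(V_cont, immediate exercise) for American.
  V(2,0) = exp(-r*dt) * [p*0.000000 + (1-p)*0.000000] = 0.000000; exercise = 0.000000; V(2,0) = max -> 0.000000
  V(2,1) = exp(-r*dt) * [p*0.000000 + (1-p)*2.566355] = 1.360635; exercise = 0.000000; V(2,1) = max -> 1.360635
  V(2,2) = exp(-r*dt) * [p*2.566355 + (1-p)*10.169976] = 6.581030; exercise = 6.747084; V(2,2) = max -> 6.747084
  V(1,0) = exp(-r*dt) * [p*0.000000 + (1-p)*1.360635] = 0.721384; exercise = 0.000000; V(1,0) = max -> 0.721384
  V(1,1) = exp(-r*dt) * [p*1.360635 + (1-p)*6.747084] = 4.207617; exercise = 2.566355; V(1,1) = max -> 4.207617
  V(0,0) = exp(-r*dt) * [p*0.721384 + (1-p)*4.207617] = 2.565048; exercise = 0.000000; V(0,0) = max -> 2.565048

Answer: Price = V(0,0) = 2.5650


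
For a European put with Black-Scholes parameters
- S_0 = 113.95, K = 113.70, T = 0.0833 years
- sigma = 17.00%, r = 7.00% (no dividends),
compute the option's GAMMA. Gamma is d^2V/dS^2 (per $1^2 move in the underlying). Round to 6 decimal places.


d1 = 0.1881391631; d2 = 0.1390742061
phi(d1) = 0.3919438436; exp(-qT) = 1.0000000000; exp(-rT) = 0.9941859673
Gamma = exp(-qT) * phi(d1) / (S * sigma * sqrt(T)) = 1.0000000000 * 0.3919438436 / (113.9500 * 0.1700 * 0.2886173938) = 0.070103

Answer: Gamma = 0.070103


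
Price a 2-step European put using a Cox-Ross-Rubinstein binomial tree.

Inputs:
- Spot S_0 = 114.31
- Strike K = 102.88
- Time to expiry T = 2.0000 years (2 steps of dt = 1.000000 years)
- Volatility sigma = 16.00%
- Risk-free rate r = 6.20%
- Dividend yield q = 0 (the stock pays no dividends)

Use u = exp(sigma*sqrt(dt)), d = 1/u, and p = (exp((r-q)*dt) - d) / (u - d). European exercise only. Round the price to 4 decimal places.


Answer: Price = V(0,0) = 2.0401

Derivation:
dt = T/N = 1.000000
u = exp(sigma*sqrt(dt)) = 1.173511; d = 1/u = 0.852144
p = (exp((r-q)*dt) - d) / (u - d) = 0.659117
Discount per step: exp(-r*dt) = 0.939883
Stock lattice S(k, i) with i counting down-moves:
  k=0: S(0,0) = 114.3100
  k=1: S(1,0) = 134.1440; S(1,1) = 97.4086
  k=2: S(2,0) = 157.4195; S(2,1) = 114.3100; S(2,2) = 83.0061
Terminal payoffs V(N, i) = max(K - S_T, 0):
  V(2,0) = 0.000000; V(2,1) = 0.000000; V(2,2) = 19.873904
Backward induction: V(k, i) = exp(-r*dt) * [p * V(k+1, i) + (1-p) * V(k+1, i+1)].
  V(1,0) = exp(-r*dt) * [p*0.000000 + (1-p)*0.000000] = 0.000000
  V(1,1) = exp(-r*dt) * [p*0.000000 + (1-p)*19.873904] = 6.367399
  V(0,0) = exp(-r*dt) * [p*0.000000 + (1-p)*6.367399] = 2.040051


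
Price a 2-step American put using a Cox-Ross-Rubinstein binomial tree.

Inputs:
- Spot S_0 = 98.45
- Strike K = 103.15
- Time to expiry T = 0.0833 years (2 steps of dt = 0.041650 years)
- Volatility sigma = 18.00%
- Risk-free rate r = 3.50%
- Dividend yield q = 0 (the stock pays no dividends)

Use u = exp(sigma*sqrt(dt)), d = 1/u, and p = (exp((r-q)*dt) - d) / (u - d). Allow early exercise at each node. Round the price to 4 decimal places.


Answer: Price = V(0,0) = 5.2026

Derivation:
dt = T/N = 0.041650
u = exp(sigma*sqrt(dt)) = 1.037418; d = 1/u = 0.963932
p = (exp((r-q)*dt) - d) / (u - d) = 0.510669
Discount per step: exp(-r*dt) = 0.998543
Stock lattice S(k, i) with i counting down-moves:
  k=0: S(0,0) = 98.4500
  k=1: S(1,0) = 102.1338; S(1,1) = 94.8991
  k=2: S(2,0) = 105.9555; S(2,1) = 98.4500; S(2,2) = 91.4762
Terminal payoffs V(N, i) = max(K - S_T, 0):
  V(2,0) = 0.000000; V(2,1) = 4.700000; V(2,2) = 11.673802
Backward induction: V(k, i) = exp(-r*dt) * [p * V(k+1, i) + (1-p) * V(k+1, i+1)]; then take max(V_cont, immediate exercise) for American.
  V(1,0) = exp(-r*dt) * [p*0.000000 + (1-p)*4.700000] = 2.296507; exercise = 1.016191; V(1,0) = max -> 2.296507
  V(1,1) = exp(-r*dt) * [p*4.700000 + (1-p)*11.673802] = 8.100682; exercise = 8.250939; V(1,1) = max -> 8.250939
  V(0,0) = exp(-r*dt) * [p*2.296507 + (1-p)*8.250939] = 5.202607; exercise = 4.700000; V(0,0) = max -> 5.202607
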